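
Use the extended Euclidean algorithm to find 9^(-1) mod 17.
Extended GCD: 9(2) + 17(-1) = 1. So 9^(-1) ≡ 2 ≡ 2 (mod 17). Verify: 9 × 2 = 18 ≡ 1 (mod 17)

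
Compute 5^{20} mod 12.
1

Using successive squaring:
Binary expansion of 20: 10100
Powers of 5 mod 12 (each is the square of the previous):
  5^1 ≡ 5 (mod 12)
  5^2 ≡ 5² = 25 ≡ 1 (mod 12)
  5^4 ≡ 1² = 1 ≡ 1 (mod 12)
  5^8 ≡ 1² = 1 ≡ 1 (mod 12)
  5^16 ≡ 1² = 1 ≡ 1 (mod 12)
20 = 16 + 4, so 5^20 = 5^16 × 5^4 ≡ 1 × 1 (mod 12)
Multiplying step by step:
  1 × 1 = 1 ≡ 1 (mod 12)
Result: 5^20 ≡ 1 (mod 12)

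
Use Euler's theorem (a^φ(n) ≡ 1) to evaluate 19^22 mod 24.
By Euler: 19^{8} ≡ 1 (mod 24) since gcd(19, 24) = 1. 22 = 2×8 + 6. So 19^{22} ≡ 19^{6} ≡ 1 (mod 24)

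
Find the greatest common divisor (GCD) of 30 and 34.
2

Using the Euclidean algorithm:
30 = 0 × 34 + 30
34 = 1 × 30 + 4
30 = 7 × 4 + 2
4 = 2 × 2 + 0

GCD(30, 34) = 2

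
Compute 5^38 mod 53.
Using repeated squaring. 38 = 32 + 4 + 2 (binary 100110). Repeated squaring mod 53: 5^1 ≡ 5; 5^2 ≡ 5² = 25 ≡ 25; 5^4 ≡ 25² = 625 ≡ 42; 5^8 ≡ 42² = 1764 ≡ 15; 5^16 ≡ 15² = 225 ≡ 13; 5^32 ≡ 13² = 169 ≡ 10. Multiply: 5^38 = 5^32 × 5^4 × 5^2 ≡ 10 × 42 × 25 (mod 53): 10 × 42 = 420 ≡ 49; 49 × 25 = 1225 ≡ 6. So 5^38 ≡ 6 (mod 53).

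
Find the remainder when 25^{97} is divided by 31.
By Fermat: 25^{30} ≡ 1 (mod 31). 97 = 3×30 + 7. So 25^{97} ≡ 25^{7} ≡ 25 (mod 31)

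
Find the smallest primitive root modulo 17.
p - 1 = 16 has prime divisors 2. h is a primitive root mod 17 iff h^(16/q) ≢ 1 (mod 17) for each such q.
h = 2: 2^8 ≡ 1 (mod 17); 2^8 ≡ 1, so not a primitive root.
h = 3: 3^8 ≡ 16 (mod 17); none is 1, so 3 has order 16 and is a primitive root.
The smallest primitive root mod 17 is g = 3.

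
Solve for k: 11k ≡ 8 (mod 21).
16

Since gcd(11, 21) = 1 divides 8, a solution exists.
Multiply both sides by the inverse of 11 mod 21:
  11^(-1) mod 21 = 2
  x ≡ 2 × 8 ≡ 16 ≡ 16 (mod 21)
Verification: 11 × 16 = 176 = 8 × 21 + 8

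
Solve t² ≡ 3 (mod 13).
The square roots of 3 mod 13 are 9 and 4. Verify: 9² = 81 ≡ 3 (mod 13)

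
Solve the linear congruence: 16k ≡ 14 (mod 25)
4

Since gcd(16, 25) = 1 divides 14, a solution exists.
Multiply both sides by the inverse of 16 mod 25:
  16^(-1) mod 25 = 11
  x ≡ 11 × 14 ≡ 154 ≡ 4 (mod 25)
Verification: 16 × 4 = 64 = 2 × 25 + 14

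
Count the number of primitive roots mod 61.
Number of primitive roots mod 61 = φ(60) = 16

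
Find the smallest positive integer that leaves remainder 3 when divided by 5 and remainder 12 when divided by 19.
M = 5 × 19 = 95. M₁ = 19, y₁ ≡ 4 (mod 5). M₂ = 5, y₂ ≡ 4 (mod 19). x = 3×19×4 + 12×5×4 ≡ 88 (mod 95). The smallest positive such number is 88.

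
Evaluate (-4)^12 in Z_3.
Using Fermat: (-4)^{2} ≡ 1 (mod 3). 12 ≡ 0 (mod 2). So (-4)^{12} ≡ (-4)^{0} ≡ 1 (mod 3)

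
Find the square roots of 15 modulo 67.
The square roots of 15 mod 67 are 22 and 45. Verify: 22² = 484 ≡ 15 (mod 67)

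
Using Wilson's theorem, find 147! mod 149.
(148)! = (147)! × (148) ≡ -1 (mod 149). So (147)! ≡ -1 × (148)^(-1) ≡ (-1)×(-1) = 1 (mod 149)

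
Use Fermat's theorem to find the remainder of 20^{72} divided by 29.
23

By Fermat's Little Theorem, a^(p-1) ≡ 1 (mod p) for prime p and gcd(a, p) = 1
Here p = 29, so 20^28 ≡ 1 (mod 29)
We can reduce the exponent: 72 mod 28 = 16
So 20^72 ≡ 20^16 (mod 29)
Computing: 20^16 mod 29 = 23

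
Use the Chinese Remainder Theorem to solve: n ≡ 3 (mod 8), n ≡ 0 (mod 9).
M = 8 × 9 = 72. M₁ = 9, y₁ ≡ 1 (mod 8). M₂ = 8, y₂ ≡ 8 (mod 9). n = 3×9×1 + 0×8×8 ≡ 27 (mod 72)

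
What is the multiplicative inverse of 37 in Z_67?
29

Using Extended Euclidean Algorithm:
gcd(37, 67) = 1
Bezout coefficients: 37 × 29 + 67 × -16 = 1
So 37 × 29 ≡ 1 (mod 67)
The inverse is 29 mod 67 = 29
Verification: 37 × 29 = 1073 = 16 × 67 + 1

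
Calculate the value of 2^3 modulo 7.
3 = 2 + 1 (binary 11). Repeated squaring mod 7: 2^1 ≡ 2; 2^2 ≡ 2² = 4 ≡ 4. Multiply: 2^3 = 2^2 × 2^1 ≡ 4 × 2 (mod 7): 4 × 2 = 8 ≡ 1. So 2^3 ≡ 1 (mod 7).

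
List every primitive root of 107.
Primitive roots mod 107: {2, 5, 6, 7, 8, 15, 17, 18, 20, 21, 22, 24, 26, 28, 31, 32, 38, 43, 45, 46, 50, 51, 54, 55, 58, 59, 60, 63, 65, 66, 67, 68, 70, 71, 72, 73, 74, 77, 78, 80, 82, 84, 88, 91, 93, 94, 95, 96, 97, 98, 103, 104}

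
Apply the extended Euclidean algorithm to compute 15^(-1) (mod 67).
Extended GCD: 15(9) + 67(-2) = 1. So 15^(-1) ≡ 9 ≡ 9 (mod 67). Verify: 15 × 9 = 135 ≡ 1 (mod 67)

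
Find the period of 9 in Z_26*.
Powers of 9 mod 26: 9^1≡9, 9^2≡3, 9^3≡1. Order = 3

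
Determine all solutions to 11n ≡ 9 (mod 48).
27

Since gcd(11, 48) = 1 divides 9, a solution exists.
Multiply both sides by the inverse of 11 mod 48:
  11^(-1) mod 48 = 35
  x ≡ 35 × 9 ≡ 315 ≡ 27 (mod 48)
Verification: 11 × 27 = 297 = 6 × 48 + 9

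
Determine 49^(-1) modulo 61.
49^(-1) ≡ 5 (mod 61). Verification: 49 × 5 = 245 ≡ 1 (mod 61)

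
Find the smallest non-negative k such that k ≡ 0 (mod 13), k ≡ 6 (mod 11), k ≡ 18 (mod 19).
2184

Using the Chinese Remainder Theorem:
M = product of moduli = 2717
For equation 1: M_1 = 209, 209 ≡ 1 (mod 13), inverse of 209 mod 13 is 1 (check: 1 × 1 = 1 ≡ 1 (mod 13))
For equation 2: M_2 = 247, 247 ≡ 5 (mod 11), inverse of 247 mod 11 is 9 (check: 5 × 9 = 45 ≡ 1 (mod 11))
For equation 3: M_3 = 143, 143 ≡ 10 (mod 19), inverse of 143 mod 19 is 2 (check: 10 × 2 = 20 ≡ 1 (mod 19))
Combine: k ≡ Σ r_i×M_i×(M_i⁻¹ mod m_i) = 0×209×1 + 6×247×9 + 18×143×2 = 0 + 13338 + 5148 = 18486
18486 mod 2717 = 2184
k ≡ 2184 (mod 2717)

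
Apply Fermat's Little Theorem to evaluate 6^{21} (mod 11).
6

By Fermat's Little Theorem, a^(p-1) ≡ 1 (mod p) for prime p and gcd(a, p) = 1
Here p = 11, so 6^10 ≡ 1 (mod 11)
We can reduce the exponent: 21 mod 10 = 1
So 6^21 ≡ 6^1 (mod 11)
Computing: 6^1 mod 11 = 6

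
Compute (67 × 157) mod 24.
7

(67 × 157) = 10519
10519 mod 24 = 7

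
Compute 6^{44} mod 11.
9

Using successive squaring:
Binary expansion of 44: 101100
Powers of 6 mod 11 (each is the square of the previous):
  6^1 ≡ 6 (mod 11)
  6^2 ≡ 6² = 36 ≡ 3 (mod 11)
  6^4 ≡ 3² = 9 ≡ 9 (mod 11)
  6^8 ≡ 9² = 81 ≡ 4 (mod 11)
  6^16 ≡ 4² = 16 ≡ 5 (mod 11)
  6^32 ≡ 5² = 25 ≡ 3 (mod 11)
44 = 32 + 8 + 4, so 6^44 = 6^32 × 6^8 × 6^4 ≡ 3 × 4 × 9 (mod 11)
Multiplying step by step:
  3 × 4 = 12 ≡ 1 (mod 11)
  1 × 9 = 9 ≡ 9 (mod 11)
Result: 6^44 ≡ 9 (mod 11)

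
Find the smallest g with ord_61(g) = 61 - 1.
p - 1 = 60 has prime divisors 2, 3, 5. h is a primitive root mod 61 iff h^(60/q) ≢ 1 (mod 61) for each such q.
h = 2: 2^30 ≡ 60, 2^20 ≡ 47, 2^12 ≡ 9 (mod 61); none is 1, so 2 has order 60 and is a primitive root.
The smallest primitive root mod 61 is g = 2.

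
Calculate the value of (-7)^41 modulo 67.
Using repeated squaring. (-7) ≡ 60 (mod 67). 41 = 32 + 8 + 1 (binary 101001). Repeated squaring mod 67: 60^1 ≡ 60; 60^2 ≡ 60² = 3600 ≡ 49; 60^4 ≡ 49² = 2401 ≡ 56; 60^8 ≡ 56² = 3136 ≡ 54; 60^16 ≡ 54² = 2916 ≡ 35; 60^32 ≡ 35² = 1225 ≡ 19. Multiply: (-7)^41 ≡ 60^32 × 60^8 × 60^1 ≡ 19 × 54 × 60 (mod 67): 19 × 54 = 1026 ≡ 21; 21 × 60 = 1260 ≡ 54. So (-7)^41 ≡ 54 (mod 67).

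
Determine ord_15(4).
Powers of 4 mod 15: 4^1≡4, 4^2≡1. Order = 2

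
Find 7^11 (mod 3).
Using Fermat: 7^{2} ≡ 1 (mod 3). 11 ≡ 1 (mod 2). So 7^{11} ≡ 7^{1} ≡ 1 (mod 3)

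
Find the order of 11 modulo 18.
Powers of 11 mod 18: 11^1≡11, 11^2≡13, 11^3≡17, 11^4≡7, 11^5≡5, 11^6≡1. Order = 6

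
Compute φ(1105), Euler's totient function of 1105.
768

Prime factorization: 1105 = 5 × 13 × 17
Using the formula φ(n) = n × Π(1 - 1/p) for each prime factor p:
φ(1105) = 1105 × (1 - 1/5) × (1 - 1/13) × (1 - 1/17)
φ(1105) = 768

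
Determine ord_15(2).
Powers of 2 mod 15: 2^1≡2, 2^2≡4, 2^3≡8, 2^4≡1. Order = 4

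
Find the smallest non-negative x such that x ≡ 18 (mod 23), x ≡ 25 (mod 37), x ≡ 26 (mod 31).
2134

Using the Chinese Remainder Theorem:
M = product of moduli = 26381
For equation 1: M_1 = 1147, 1147 ≡ 20 (mod 23), inverse of 1147 mod 23 is 15 (check: 20 × 15 = 300 ≡ 1 (mod 23))
For equation 2: M_2 = 713, 713 ≡ 10 (mod 37), inverse of 713 mod 37 is 26 (check: 10 × 26 = 260 ≡ 1 (mod 37))
For equation 3: M_3 = 851, 851 ≡ 14 (mod 31), inverse of 851 mod 31 is 20 (check: 14 × 20 = 280 ≡ 1 (mod 31))
Combine: x ≡ Σ r_i×M_i×(M_i⁻¹ mod m_i) = 18×1147×15 + 25×713×26 + 26×851×20 = 309690 + 463450 + 442520 = 1215660
1215660 mod 26381 = 2134
x ≡ 2134 (mod 26381)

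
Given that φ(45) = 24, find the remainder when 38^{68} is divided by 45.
By Euler: 38^{24} ≡ 1 (mod 45) since gcd(38, 45) = 1. 68 = 2×24 + 20. So 38^{68} ≡ 38^{20} ≡ 31 (mod 45)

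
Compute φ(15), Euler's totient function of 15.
8

Prime factorization: 15 = 3 × 5
Using the formula φ(n) = n × Π(1 - 1/p) for each prime factor p:
φ(15) = 15 × (1 - 1/3) × (1 - 1/5)
φ(15) = 8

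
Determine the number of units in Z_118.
58

Prime factorization: 118 = 2 × 59
Using the formula φ(n) = n × Π(1 - 1/p) for each prime factor p:
φ(118) = 118 × (1 - 1/2) × (1 - 1/59)
φ(118) = 58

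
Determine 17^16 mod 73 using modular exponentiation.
Using repeated squaring. 16 = 16 (binary 10000). Repeated squaring mod 73: 17^1 ≡ 17; 17^2 ≡ 17² = 289 ≡ 70; 17^4 ≡ 70² = 4900 ≡ 9; 17^8 ≡ 9² = 81 ≡ 8; 17^16 ≡ 8² = 64 ≡ 64. So 17^16 ≡ 64 (mod 73).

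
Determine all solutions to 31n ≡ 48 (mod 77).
9

Since gcd(31, 77) = 1 divides 48, a solution exists.
Multiply both sides by the inverse of 31 mod 77:
  31^(-1) mod 77 = 5
  x ≡ 5 × 48 ≡ 240 ≡ 9 (mod 77)
Verification: 31 × 9 = 279 = 3 × 77 + 48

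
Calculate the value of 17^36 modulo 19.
Using Fermat: 17^{18} ≡ 1 (mod 19). 36 ≡ 0 (mod 18). So 17^{36} ≡ 17^{0} ≡ 1 (mod 19)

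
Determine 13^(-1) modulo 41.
13^(-1) ≡ 19 (mod 41). Verification: 13 × 19 = 247 ≡ 1 (mod 41)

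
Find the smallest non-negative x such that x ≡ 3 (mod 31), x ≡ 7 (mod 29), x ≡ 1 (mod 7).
1863

Using the Chinese Remainder Theorem:
M = product of moduli = 6293
For equation 1: M_1 = 203, 203 ≡ 17 (mod 31), inverse of 203 mod 31 is 11 (check: 17 × 11 = 187 ≡ 1 (mod 31))
For equation 2: M_2 = 217, 217 ≡ 14 (mod 29), inverse of 217 mod 29 is 27 (check: 14 × 27 = 378 ≡ 1 (mod 29))
For equation 3: M_3 = 899, 899 ≡ 3 (mod 7), inverse of 899 mod 7 is 5 (check: 3 × 5 = 15 ≡ 1 (mod 7))
Combine: x ≡ Σ r_i×M_i×(M_i⁻¹ mod m_i) = 3×203×11 + 7×217×27 + 1×899×5 = 6699 + 41013 + 4495 = 52207
52207 mod 6293 = 1863
x ≡ 1863 (mod 6293)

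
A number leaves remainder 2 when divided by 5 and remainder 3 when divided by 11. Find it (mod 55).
M = 5 × 11 = 55. M₁ = 11, y₁ ≡ 1 (mod 5). M₂ = 5, y₂ ≡ 9 (mod 11). t = 2×11×1 + 3×5×9 ≡ 47 (mod 55)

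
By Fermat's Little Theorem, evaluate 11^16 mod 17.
By Fermat's Little Theorem, 11^{16} ≡ 1 (mod 17) since 17 is prime and gcd(11, 17) = 1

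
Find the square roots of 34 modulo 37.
The square roots of 34 mod 37 are 16 and 21. Verify: 16² = 256 ≡ 34 (mod 37)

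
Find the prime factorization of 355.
5 × 71

Divide by primes starting from smallest:
355 ÷ 5 = 71
71 ÷ 71 = 1

355 = 5 × 71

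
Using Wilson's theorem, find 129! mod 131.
(130)! = (129)! × (130) ≡ -1 (mod 131). So (129)! ≡ -1 × (130)^(-1) ≡ (-1)×(-1) = 1 (mod 131)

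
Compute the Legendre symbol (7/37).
(7/37) = 7^{18} mod 37 = 1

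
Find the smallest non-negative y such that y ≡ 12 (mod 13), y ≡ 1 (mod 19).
77

Using the Chinese Remainder Theorem:
M = product of moduli = 247
For equation 1: M_1 = 19, 19 ≡ 6 (mod 13), inverse of 19 mod 13 is 11 (check: 6 × 11 = 66 ≡ 1 (mod 13))
For equation 2: M_2 = 13, 13 ≡ 13 (mod 19), inverse of 13 mod 19 is 3 (check: 13 × 3 = 39 ≡ 1 (mod 19))
Combine: y ≡ Σ r_i×M_i×(M_i⁻¹ mod m_i) = 12×19×11 + 1×13×3 = 2508 + 39 = 2547
2547 mod 247 = 77
y ≡ 77 (mod 247)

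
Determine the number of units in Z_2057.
1760

Prime factorization: 2057 = 11^2 × 17
Using the formula φ(n) = n × Π(1 - 1/p) for each prime factor p:
φ(2057) = 2057 × (1 - 1/11) × (1 - 1/17)
φ(2057) = 1760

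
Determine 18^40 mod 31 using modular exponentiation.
Using Fermat: 18^{30} ≡ 1 (mod 31). 40 ≡ 10 (mod 30). So 18^{40} ≡ 18^{10} ≡ 5 (mod 31)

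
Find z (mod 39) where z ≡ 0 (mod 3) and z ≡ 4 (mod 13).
M = 3 × 13 = 39. M₁ = 13, y₁ ≡ 1 (mod 3). M₂ = 3, y₂ ≡ 9 (mod 13). z = 0×13×1 + 4×3×9 ≡ 30 (mod 39)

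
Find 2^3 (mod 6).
3 = 2 + 1 (binary 11). Repeated squaring mod 6: 2^1 ≡ 2; 2^2 ≡ 2² = 4 ≡ 4. Multiply: 2^3 = 2^2 × 2^1 ≡ 4 × 2 (mod 6): 4 × 2 = 8 ≡ 2. So 2^3 ≡ 2 (mod 6).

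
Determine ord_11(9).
Powers of 9 mod 11: 9^1≡9, 9^2≡4, 9^3≡3, 9^4≡5, 9^5≡1. Order = 5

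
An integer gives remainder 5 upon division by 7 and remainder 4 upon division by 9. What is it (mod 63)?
M = 7 × 9 = 63. M₁ = 9, y₁ ≡ 4 (mod 7). M₂ = 7, y₂ ≡ 4 (mod 9). r = 5×9×4 + 4×7×4 ≡ 40 (mod 63). The smallest positive such number is 40.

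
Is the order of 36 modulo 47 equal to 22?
No, the actual order is 23, not 22.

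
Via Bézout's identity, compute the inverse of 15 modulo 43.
Extended GCD: 15(-20) + 43(7) = 1. So 15^(-1) ≡ 23 ≡ 23 (mod 43). Verify: 15 × 23 = 345 ≡ 1 (mod 43)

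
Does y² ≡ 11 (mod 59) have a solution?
By Euler's criterion: 11^{29} ≡ 58 (mod 59). Since this equals -1 (≡ 58), 11 is not a QR.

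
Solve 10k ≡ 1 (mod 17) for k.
12

Using Extended Euclidean Algorithm:
gcd(10, 17) = 1
Bezout coefficients: 10 × -5 + 17 × 3 = 1
So 10 × -5 ≡ 1 (mod 17)
The inverse is -5 mod 17 = 12
Verification: 10 × 12 = 120 = 7 × 17 + 1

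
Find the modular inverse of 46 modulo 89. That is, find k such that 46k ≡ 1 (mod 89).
60

Using Extended Euclidean Algorithm:
gcd(46, 89) = 1
Bezout coefficients: 46 × -29 + 89 × 15 = 1
So 46 × -29 ≡ 1 (mod 89)
The inverse is -29 mod 89 = 60
Verification: 46 × 60 = 2760 = 31 × 89 + 1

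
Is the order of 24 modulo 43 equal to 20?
No, the actual order is 21, not 20.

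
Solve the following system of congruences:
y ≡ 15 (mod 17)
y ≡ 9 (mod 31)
474

Using the Chinese Remainder Theorem:
M = product of moduli = 527
For equation 1: M_1 = 31, 31 ≡ 14 (mod 17), inverse of 31 mod 17 is 11 (check: 14 × 11 = 154 ≡ 1 (mod 17))
For equation 2: M_2 = 17, 17 ≡ 17 (mod 31), inverse of 17 mod 31 is 11 (check: 17 × 11 = 187 ≡ 1 (mod 31))
Combine: y ≡ Σ r_i×M_i×(M_i⁻¹ mod m_i) = 15×31×11 + 9×17×11 = 5115 + 1683 = 6798
6798 mod 527 = 474
y ≡ 474 (mod 527)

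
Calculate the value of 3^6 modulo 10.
6 = 4 + 2 (binary 110). Repeated squaring mod 10: 3^1 ≡ 3; 3^2 ≡ 3² = 9 ≡ 9; 3^4 ≡ 9² = 81 ≡ 1. Multiply: 3^6 = 3^4 × 3^2 ≡ 1 × 9 (mod 10): 1 × 9 = 9 ≡ 9. So 3^6 ≡ 9 (mod 10).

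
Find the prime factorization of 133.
7 × 19

Divide by primes starting from smallest:
133 ÷ 7 = 19
19 ÷ 19 = 1

133 = 7 × 19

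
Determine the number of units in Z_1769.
1680

Prime factorization: 1769 = 29 × 61
Using the formula φ(n) = n × Π(1 - 1/p) for each prime factor p:
φ(1769) = 1769 × (1 - 1/29) × (1 - 1/61)
φ(1769) = 1680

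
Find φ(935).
640

Prime factorization: 935 = 5 × 11 × 17
Using the formula φ(n) = n × Π(1 - 1/p) for each prime factor p:
φ(935) = 935 × (1 - 1/5) × (1 - 1/11) × (1 - 1/17)
φ(935) = 640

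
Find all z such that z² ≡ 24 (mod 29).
The square roots of 24 mod 29 are 16 and 13. Verify: 16² = 256 ≡ 24 (mod 29)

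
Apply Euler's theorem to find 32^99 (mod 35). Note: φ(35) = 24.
By Euler: 32^{24} ≡ 1 (mod 35) since gcd(32, 35) = 1. 99 = 4×24 + 3. So 32^{99} ≡ 32^{3} ≡ 8 (mod 35)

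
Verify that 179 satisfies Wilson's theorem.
(178)! mod 179 = 178. Since this equals -1 (mod 179), Wilson confirms 179 is prime.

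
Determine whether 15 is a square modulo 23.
By Euler's criterion: 15^{11} ≡ 22 (mod 23). Since this equals -1 (≡ 22), 15 is not a QR.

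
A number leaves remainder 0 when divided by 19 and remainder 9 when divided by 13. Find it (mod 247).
M = 19 × 13 = 247. M₁ = 13, y₁ ≡ 3 (mod 19). M₂ = 19, y₂ ≡ 11 (mod 13). r = 0×13×3 + 9×19×11 ≡ 152 (mod 247)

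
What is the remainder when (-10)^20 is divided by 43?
Using repeated squaring. (-10) ≡ 33 (mod 43). 20 = 16 + 4 (binary 10100). Repeated squaring mod 43: 33^1 ≡ 33; 33^2 ≡ 33² = 1089 ≡ 14; 33^4 ≡ 14² = 196 ≡ 24; 33^8 ≡ 24² = 576 ≡ 17; 33^16 ≡ 17² = 289 ≡ 31. Multiply: (-10)^20 ≡ 33^16 × 33^4 ≡ 31 × 24 (mod 43): 31 × 24 = 744 ≡ 13. So (-10)^20 ≡ 13 (mod 43).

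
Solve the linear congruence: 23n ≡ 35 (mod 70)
35

Since gcd(23, 70) = 1 divides 35, a solution exists.
Multiply both sides by the inverse of 23 mod 70:
  23^(-1) mod 70 = 67
  x ≡ 67 × 35 ≡ 2345 ≡ 35 (mod 70)
Verification: 23 × 35 = 805 = 11 × 70 + 35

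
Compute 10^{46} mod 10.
0

Using successive squaring:
Binary expansion of 46: 101110
Powers of 10 mod 10 (each is the square of the previous):
  10^1 ≡ 0 (mod 10)
  10^2 ≡ 0² = 0 ≡ 0 (mod 10)
  10^4 ≡ 0² = 0 ≡ 0 (mod 10)
  10^8 ≡ 0² = 0 ≡ 0 (mod 10)
  10^16 ≡ 0² = 0 ≡ 0 (mod 10)
  10^32 ≡ 0² = 0 ≡ 0 (mod 10)
46 = 32 + 8 + 4 + 2, so 10^46 = 10^32 × 10^8 × 10^4 × 10^2 ≡ 0 × 0 × 0 × 0 (mod 10)
Multiplying step by step:
  0 × 0 = 0 ≡ 0 (mod 10)
  0 × 0 = 0 ≡ 0 (mod 10)
  0 × 0 = 0 ≡ 0 (mod 10)
Result: 10^46 ≡ 0 (mod 10)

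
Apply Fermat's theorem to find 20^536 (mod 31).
By Fermat: 20^{30} ≡ 1 (mod 31). 536 ≡ 26 (mod 30). So 20^{536} ≡ 20^{26} ≡ 7 (mod 31)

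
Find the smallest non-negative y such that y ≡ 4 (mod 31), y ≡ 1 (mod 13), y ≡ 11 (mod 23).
2081

Using the Chinese Remainder Theorem:
M = product of moduli = 9269
For equation 1: M_1 = 299, 299 ≡ 20 (mod 31), inverse of 299 mod 31 is 14 (check: 20 × 14 = 280 ≡ 1 (mod 31))
For equation 2: M_2 = 713, 713 ≡ 11 (mod 13), inverse of 713 mod 13 is 6 (check: 11 × 6 = 66 ≡ 1 (mod 13))
For equation 3: M_3 = 403, 403 ≡ 12 (mod 23), inverse of 403 mod 23 is 2 (check: 12 × 2 = 24 ≡ 1 (mod 23))
Combine: y ≡ Σ r_i×M_i×(M_i⁻¹ mod m_i) = 4×299×14 + 1×713×6 + 11×403×2 = 16744 + 4278 + 8866 = 29888
29888 mod 9269 = 2081
y ≡ 2081 (mod 9269)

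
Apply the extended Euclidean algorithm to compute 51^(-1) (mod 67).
Extended GCD: 51(-21) + 67(16) = 1. So 51^(-1) ≡ 46 ≡ 46 (mod 67). Verify: 51 × 46 = 2346 ≡ 1 (mod 67)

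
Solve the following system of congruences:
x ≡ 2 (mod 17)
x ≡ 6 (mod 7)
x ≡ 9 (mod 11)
1175

Using the Chinese Remainder Theorem:
M = product of moduli = 1309
For equation 1: M_1 = 77, 77 ≡ 9 (mod 17), inverse of 77 mod 17 is 2 (check: 9 × 2 = 18 ≡ 1 (mod 17))
For equation 2: M_2 = 187, 187 ≡ 5 (mod 7), inverse of 187 mod 7 is 3 (check: 5 × 3 = 15 ≡ 1 (mod 7))
For equation 3: M_3 = 119, 119 ≡ 9 (mod 11), inverse of 119 mod 11 is 5 (check: 9 × 5 = 45 ≡ 1 (mod 11))
Combine: x ≡ Σ r_i×M_i×(M_i⁻¹ mod m_i) = 2×77×2 + 6×187×3 + 9×119×5 = 308 + 3366 + 5355 = 9029
9029 mod 1309 = 1175
x ≡ 1175 (mod 1309)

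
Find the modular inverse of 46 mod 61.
46^(-1) ≡ 4 (mod 61). Verification: 46 × 4 = 184 ≡ 1 (mod 61)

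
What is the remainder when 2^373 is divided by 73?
Using Fermat: 2^{72} ≡ 1 (mod 73). 373 ≡ 13 (mod 72). So 2^{373} ≡ 2^{13} ≡ 16 (mod 73)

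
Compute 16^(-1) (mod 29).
20

Using Extended Euclidean Algorithm:
gcd(16, 29) = 1
Bezout coefficients: 16 × -9 + 29 × 5 = 1
So 16 × -9 ≡ 1 (mod 29)
The inverse is -9 mod 29 = 20
Verification: 16 × 20 = 320 = 11 × 29 + 1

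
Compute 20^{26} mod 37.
4

Using successive squaring:
Binary expansion of 26: 11010
Powers of 20 mod 37 (each is the square of the previous):
  20^1 ≡ 20 (mod 37)
  20^2 ≡ 20² = 400 ≡ 30 (mod 37)
  20^4 ≡ 30² = 900 ≡ 12 (mod 37)
  20^8 ≡ 12² = 144 ≡ 33 (mod 37)
  20^16 ≡ 33² = 1089 ≡ 16 (mod 37)
26 = 16 + 8 + 2, so 20^26 = 20^16 × 20^8 × 20^2 ≡ 16 × 33 × 30 (mod 37)
Multiplying step by step:
  16 × 33 = 528 ≡ 10 (mod 37)
  10 × 30 = 300 ≡ 4 (mod 37)
Result: 20^26 ≡ 4 (mod 37)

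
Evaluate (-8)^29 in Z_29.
Using Fermat: (-8)^{28} ≡ 1 (mod 29). 29 ≡ 1 (mod 28). So (-8)^{29} ≡ (-8)^{1} ≡ 21 (mod 29)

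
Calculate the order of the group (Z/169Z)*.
156

Prime factorization: 169 = 13^2
Using the formula φ(n) = n × Π(1 - 1/p) for each prime factor p:
φ(169) = 169 × (1 - 1/13)
φ(169) = 156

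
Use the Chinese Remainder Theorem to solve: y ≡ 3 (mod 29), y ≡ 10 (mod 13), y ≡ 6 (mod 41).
8616

Using the Chinese Remainder Theorem:
M = product of moduli = 15457
For equation 1: M_1 = 533, 533 ≡ 11 (mod 29), inverse of 533 mod 29 is 8 (check: 11 × 8 = 88 ≡ 1 (mod 29))
For equation 2: M_2 = 1189, 1189 ≡ 6 (mod 13), inverse of 1189 mod 13 is 11 (check: 6 × 11 = 66 ≡ 1 (mod 13))
For equation 3: M_3 = 377, 377 ≡ 8 (mod 41), inverse of 377 mod 41 is 36 (check: 8 × 36 = 288 ≡ 1 (mod 41))
Combine: y ≡ Σ r_i×M_i×(M_i⁻¹ mod m_i) = 3×533×8 + 10×1189×11 + 6×377×36 = 12792 + 130790 + 81432 = 225014
225014 mod 15457 = 8616
y ≡ 8616 (mod 15457)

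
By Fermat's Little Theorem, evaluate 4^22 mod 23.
By Fermat's Little Theorem, 4^{22} ≡ 1 (mod 23) since 23 is prime and gcd(4, 23) = 1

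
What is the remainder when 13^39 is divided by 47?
Using repeated squaring. 39 = 32 + 4 + 2 + 1 (binary 100111). Repeated squaring mod 47: 13^1 ≡ 13; 13^2 ≡ 13² = 169 ≡ 28; 13^4 ≡ 28² = 784 ≡ 32; 13^8 ≡ 32² = 1024 ≡ 37; 13^16 ≡ 37² = 1369 ≡ 6; 13^32 ≡ 6² = 36 ≡ 36. Multiply: 13^39 = 13^32 × 13^4 × 13^2 × 13^1 ≡ 36 × 32 × 28 × 13 (mod 47): 36 × 32 = 1152 ≡ 24; 24 × 28 = 672 ≡ 14; 14 × 13 = 182 ≡ 41. So 13^39 ≡ 41 (mod 47).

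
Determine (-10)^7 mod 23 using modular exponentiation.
(-10) ≡ 13 (mod 23). 7 = 4 + 2 + 1 (binary 111). Repeated squaring mod 23: 13^1 ≡ 13; 13^2 ≡ 13² = 169 ≡ 8; 13^4 ≡ 8² = 64 ≡ 18. Multiply: (-10)^7 ≡ 13^4 × 13^2 × 13^1 ≡ 18 × 8 × 13 (mod 23): 18 × 8 = 144 ≡ 6; 6 × 13 = 78 ≡ 9. So (-10)^7 ≡ 9 (mod 23).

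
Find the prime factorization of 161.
7 × 23

Divide by primes starting from smallest:
161 ÷ 7 = 23
23 ÷ 23 = 1

161 = 7 × 23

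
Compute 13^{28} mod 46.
29

Using successive squaring:
Binary expansion of 28: 11100
Powers of 13 mod 46 (each is the square of the previous):
  13^1 ≡ 13 (mod 46)
  13^2 ≡ 13² = 169 ≡ 31 (mod 46)
  13^4 ≡ 31² = 961 ≡ 41 (mod 46)
  13^8 ≡ 41² = 1681 ≡ 25 (mod 46)
  13^16 ≡ 25² = 625 ≡ 27 (mod 46)
28 = 16 + 8 + 4, so 13^28 = 13^16 × 13^8 × 13^4 ≡ 27 × 25 × 41 (mod 46)
Multiplying step by step:
  27 × 25 = 675 ≡ 31 (mod 46)
  31 × 41 = 1271 ≡ 29 (mod 46)
Result: 13^28 ≡ 29 (mod 46)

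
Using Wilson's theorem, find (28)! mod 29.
By Wilson's theorem, (28)! ≡ -1 ≡ 28 (mod 29)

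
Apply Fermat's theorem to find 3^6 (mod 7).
By Fermat's Little Theorem, 3^{6} ≡ 1 (mod 7) since 7 is prime and gcd(3, 7) = 1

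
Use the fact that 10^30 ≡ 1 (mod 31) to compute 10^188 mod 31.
By Fermat: 10^{30} ≡ 1 (mod 31). 188 = 6×30 + 8. So 10^{188} ≡ 10^{8} ≡ 14 (mod 31)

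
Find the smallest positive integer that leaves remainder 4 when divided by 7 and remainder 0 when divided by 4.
M = 7 × 4 = 28. M₁ = 4, y₁ ≡ 2 (mod 7). M₂ = 7, y₂ ≡ 3 (mod 4). m = 4×4×2 + 0×7×3 ≡ 4 (mod 28). The smallest positive such number is 4.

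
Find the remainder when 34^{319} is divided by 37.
By Fermat: 34^{36} ≡ 1 (mod 37). 319 = 8×36 + 31. So 34^{319} ≡ 34^{31} ≡ 7 (mod 37)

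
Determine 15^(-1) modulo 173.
15^(-1) ≡ 150 (mod 173). Verification: 15 × 150 = 2250 ≡ 1 (mod 173)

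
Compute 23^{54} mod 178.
99

Using successive squaring:
Binary expansion of 54: 110110
Powers of 23 mod 178 (each is the square of the previous):
  23^1 ≡ 23 (mod 178)
  23^2 ≡ 23² = 529 ≡ 173 (mod 178)
  23^4 ≡ 173² = 29929 ≡ 25 (mod 178)
  23^8 ≡ 25² = 625 ≡ 91 (mod 178)
  23^16 ≡ 91² = 8281 ≡ 93 (mod 178)
  23^32 ≡ 93² = 8649 ≡ 105 (mod 178)
54 = 32 + 16 + 4 + 2, so 23^54 = 23^32 × 23^16 × 23^4 × 23^2 ≡ 105 × 93 × 25 × 173 (mod 178)
Multiplying step by step:
  105 × 93 = 9765 ≡ 153 (mod 178)
  153 × 25 = 3825 ≡ 87 (mod 178)
  87 × 173 = 15051 ≡ 99 (mod 178)
Result: 23^54 ≡ 99 (mod 178)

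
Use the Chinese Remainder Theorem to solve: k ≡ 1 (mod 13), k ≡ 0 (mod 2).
14

Using the Chinese Remainder Theorem:
M = product of moduli = 26
For equation 1: M_1 = 2, 2 ≡ 2 (mod 13), inverse of 2 mod 13 is 7 (check: 2 × 7 = 14 ≡ 1 (mod 13))
For equation 2: M_2 = 13, 13 ≡ 1 (mod 2), inverse of 13 mod 2 is 1 (check: 1 × 1 = 1 ≡ 1 (mod 2))
Combine: k ≡ Σ r_i×M_i×(M_i⁻¹ mod m_i) = 1×2×7 + 0×13×1 = 14 + 0 = 14
14 mod 26 = 14
k ≡ 14 (mod 26)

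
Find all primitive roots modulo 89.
Primitive roots mod 89: {3, 6, 7, 13, 14, 15, 19, 23, 24, 26, 27, 28, 29, 30, 31, 33, 35, 38, 41, 43, 46, 48, 51, 54, 56, 58, 59, 60, 61, 62, 63, 65, 66, 70, 74, 75, 76, 82, 83, 86}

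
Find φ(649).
580

Prime factorization: 649 = 11 × 59
Using the formula φ(n) = n × Π(1 - 1/p) for each prime factor p:
φ(649) = 649 × (1 - 1/11) × (1 - 1/59)
φ(649) = 580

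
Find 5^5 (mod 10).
5 = 4 + 1 (binary 101). Repeated squaring mod 10: 5^1 ≡ 5; 5^2 ≡ 5² = 25 ≡ 5; 5^4 ≡ 5² = 25 ≡ 5. Multiply: 5^5 = 5^4 × 5^1 ≡ 5 × 5 (mod 10): 5 × 5 = 25 ≡ 5. So 5^5 ≡ 5 (mod 10).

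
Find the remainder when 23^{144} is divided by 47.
By Fermat: 23^{46} ≡ 1 (mod 47). 144 = 3×46 + 6. So 23^{144} ≡ 23^{6} ≡ 36 (mod 47)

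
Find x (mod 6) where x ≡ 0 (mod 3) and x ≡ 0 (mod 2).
M = 3 × 2 = 6. M₁ = 2, y₁ ≡ 2 (mod 3). M₂ = 3, y₂ ≡ 1 (mod 2). x = 0×2×2 + 0×3×1 ≡ 0 (mod 6)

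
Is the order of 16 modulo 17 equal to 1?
No, the actual order is 2, not 1.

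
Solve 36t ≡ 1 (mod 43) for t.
36^(-1) ≡ 6 (mod 43). Verification: 36 × 6 = 216 ≡ 1 (mod 43)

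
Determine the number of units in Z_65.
48

Prime factorization: 65 = 5 × 13
Using the formula φ(n) = n × Π(1 - 1/p) for each prime factor p:
φ(65) = 65 × (1 - 1/5) × (1 - 1/13)
φ(65) = 48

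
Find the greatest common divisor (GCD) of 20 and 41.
1

Using the Euclidean algorithm:
20 = 0 × 41 + 20
41 = 2 × 20 + 1
20 = 20 × 1 + 0

GCD(20, 41) = 1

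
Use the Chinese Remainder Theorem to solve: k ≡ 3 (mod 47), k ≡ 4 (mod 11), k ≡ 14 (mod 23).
4844

Using the Chinese Remainder Theorem:
M = product of moduli = 11891
For equation 1: M_1 = 253, 253 ≡ 18 (mod 47), inverse of 253 mod 47 is 34 (check: 18 × 34 = 612 ≡ 1 (mod 47))
For equation 2: M_2 = 1081, 1081 ≡ 3 (mod 11), inverse of 1081 mod 11 is 4 (check: 3 × 4 = 12 ≡ 1 (mod 11))
For equation 3: M_3 = 517, 517 ≡ 11 (mod 23), inverse of 517 mod 23 is 21 (check: 11 × 21 = 231 ≡ 1 (mod 23))
Combine: k ≡ Σ r_i×M_i×(M_i⁻¹ mod m_i) = 3×253×34 + 4×1081×4 + 14×517×21 = 25806 + 17296 + 151998 = 195100
195100 mod 11891 = 4844
k ≡ 4844 (mod 11891)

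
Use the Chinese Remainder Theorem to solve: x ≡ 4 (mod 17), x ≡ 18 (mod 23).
225

Using the Chinese Remainder Theorem:
M = product of moduli = 391
For equation 1: M_1 = 23, 23 ≡ 6 (mod 17), inverse of 23 mod 17 is 3 (check: 6 × 3 = 18 ≡ 1 (mod 17))
For equation 2: M_2 = 17, 17 ≡ 17 (mod 23), inverse of 17 mod 23 is 19 (check: 17 × 19 = 323 ≡ 1 (mod 23))
Combine: x ≡ Σ r_i×M_i×(M_i⁻¹ mod m_i) = 4×23×3 + 18×17×19 = 276 + 5814 = 6090
6090 mod 391 = 225
x ≡ 225 (mod 391)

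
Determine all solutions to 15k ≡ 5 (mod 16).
11

Since gcd(15, 16) = 1 divides 5, a solution exists.
Multiply both sides by the inverse of 15 mod 16:
  15^(-1) mod 16 = 15
  x ≡ 15 × 5 ≡ 75 ≡ 11 (mod 16)
Verification: 15 × 11 = 165 = 10 × 16 + 5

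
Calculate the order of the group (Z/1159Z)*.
1080

Prime factorization: 1159 = 19 × 61
Using the formula φ(n) = n × Π(1 - 1/p) for each prime factor p:
φ(1159) = 1159 × (1 - 1/19) × (1 - 1/61)
φ(1159) = 1080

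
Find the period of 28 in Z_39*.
Powers of 28 mod 39: 28^1≡28, 28^2≡4, 28^3≡34, 28^4≡16, 28^5≡19, 28^6≡25, 28^7≡37, 28^8≡22, 28^9≡31, 28^10≡10, 28^11≡7, 28^12≡1. Order = 12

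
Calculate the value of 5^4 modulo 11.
4 = 4 (binary 100). Repeated squaring mod 11: 5^1 ≡ 5; 5^2 ≡ 5² = 25 ≡ 3; 5^4 ≡ 3² = 9 ≡ 9. So 5^4 ≡ 9 (mod 11).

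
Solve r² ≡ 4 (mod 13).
The square roots of 4 mod 13 are 11 and 2. Verify: 11² = 121 ≡ 4 (mod 13)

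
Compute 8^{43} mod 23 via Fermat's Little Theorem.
3

By Fermat's Little Theorem, a^(p-1) ≡ 1 (mod p) for prime p and gcd(a, p) = 1
Here p = 23, so 8^22 ≡ 1 (mod 23)
We can reduce the exponent: 43 mod 22 = 21
So 8^43 ≡ 8^21 (mod 23)
Computing: 8^21 mod 23 = 3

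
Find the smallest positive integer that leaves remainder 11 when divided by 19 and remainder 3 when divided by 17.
M = 19 × 17 = 323. M₁ = 17, y₁ ≡ 9 (mod 19). M₂ = 19, y₂ ≡ 9 (mod 17). z = 11×17×9 + 3×19×9 ≡ 258 (mod 323). The smallest positive such number is 258.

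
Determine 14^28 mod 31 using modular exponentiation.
Using repeated squaring. 28 = 16 + 8 + 4 (binary 11100). Repeated squaring mod 31: 14^1 ≡ 14; 14^2 ≡ 14² = 196 ≡ 10; 14^4 ≡ 10² = 100 ≡ 7; 14^8 ≡ 7² = 49 ≡ 18; 14^16 ≡ 18² = 324 ≡ 14. Multiply: 14^28 = 14^16 × 14^8 × 14^4 ≡ 14 × 18 × 7 (mod 31): 14 × 18 = 252 ≡ 4; 4 × 7 = 28 ≡ 28. So 14^28 ≡ 28 (mod 31).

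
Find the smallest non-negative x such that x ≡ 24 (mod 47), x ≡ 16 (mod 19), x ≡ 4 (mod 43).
15957

Using the Chinese Remainder Theorem:
M = product of moduli = 38399
For equation 1: M_1 = 817, 817 ≡ 18 (mod 47), inverse of 817 mod 47 is 34 (check: 18 × 34 = 612 ≡ 1 (mod 47))
For equation 2: M_2 = 2021, 2021 ≡ 7 (mod 19), inverse of 2021 mod 19 is 11 (check: 7 × 11 = 77 ≡ 1 (mod 19))
For equation 3: M_3 = 893, 893 ≡ 33 (mod 43), inverse of 893 mod 43 is 30 (check: 33 × 30 = 990 ≡ 1 (mod 43))
Combine: x ≡ Σ r_i×M_i×(M_i⁻¹ mod m_i) = 24×817×34 + 16×2021×11 + 4×893×30 = 666672 + 355696 + 107160 = 1129528
1129528 mod 38399 = 15957
x ≡ 15957 (mod 38399)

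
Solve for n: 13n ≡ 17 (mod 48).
5

Since gcd(13, 48) = 1 divides 17, a solution exists.
Multiply both sides by the inverse of 13 mod 48:
  13^(-1) mod 48 = 37
  x ≡ 37 × 17 ≡ 629 ≡ 5 (mod 48)
Verification: 13 × 5 = 65 = 1 × 48 + 17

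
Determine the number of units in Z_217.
180

Prime factorization: 217 = 7 × 31
Using the formula φ(n) = n × Π(1 - 1/p) for each prime factor p:
φ(217) = 217 × (1 - 1/7) × (1 - 1/31)
φ(217) = 180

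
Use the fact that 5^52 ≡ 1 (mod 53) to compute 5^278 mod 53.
By Fermat: 5^{52} ≡ 1 (mod 53). 278 = 5×52 + 18. So 5^{278} ≡ 5^{18} ≡ 7 (mod 53)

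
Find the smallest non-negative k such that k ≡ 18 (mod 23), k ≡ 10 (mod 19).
409

Using the Chinese Remainder Theorem:
M = product of moduli = 437
For equation 1: M_1 = 19, 19 ≡ 19 (mod 23), inverse of 19 mod 23 is 17 (check: 19 × 17 = 323 ≡ 1 (mod 23))
For equation 2: M_2 = 23, 23 ≡ 4 (mod 19), inverse of 23 mod 19 is 5 (check: 4 × 5 = 20 ≡ 1 (mod 19))
Combine: k ≡ Σ r_i×M_i×(M_i⁻¹ mod m_i) = 18×19×17 + 10×23×5 = 5814 + 1150 = 6964
6964 mod 437 = 409
k ≡ 409 (mod 437)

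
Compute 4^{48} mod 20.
16

Using successive squaring:
Binary expansion of 48: 110000
Powers of 4 mod 20 (each is the square of the previous):
  4^1 ≡ 4 (mod 20)
  4^2 ≡ 4² = 16 ≡ 16 (mod 20)
  4^4 ≡ 16² = 256 ≡ 16 (mod 20)
  4^8 ≡ 16² = 256 ≡ 16 (mod 20)
  4^16 ≡ 16² = 256 ≡ 16 (mod 20)
  4^32 ≡ 16² = 256 ≡ 16 (mod 20)
48 = 32 + 16, so 4^48 = 4^32 × 4^16 ≡ 16 × 16 (mod 20)
Multiplying step by step:
  16 × 16 = 256 ≡ 16 (mod 20)
Result: 4^48 ≡ 16 (mod 20)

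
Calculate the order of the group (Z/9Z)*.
6

Prime factorization: 9 = 3^2
Using the formula φ(n) = n × Π(1 - 1/p) for each prime factor p:
φ(9) = 9 × (1 - 1/3)
φ(9) = 6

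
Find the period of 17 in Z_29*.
Powers of 17 mod 29: 17^1≡17, 17^2≡28, 17^3≡12, 17^4≡1. Order = 4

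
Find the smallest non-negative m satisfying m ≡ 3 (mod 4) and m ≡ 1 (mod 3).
M = 4 × 3 = 12. M₁ = 3, y₁ ≡ 3 (mod 4). M₂ = 4, y₂ ≡ 1 (mod 3). m = 3×3×3 + 1×4×1 ≡ 7 (mod 12)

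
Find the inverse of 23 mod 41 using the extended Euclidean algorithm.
Extended GCD: 23(-16) + 41(9) = 1. So 23^(-1) ≡ 25 ≡ 25 (mod 41). Verify: 23 × 25 = 575 ≡ 1 (mod 41)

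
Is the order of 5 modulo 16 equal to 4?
Yes, ord_16(5) = 4.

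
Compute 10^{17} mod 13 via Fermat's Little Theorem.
4

By Fermat's Little Theorem, a^(p-1) ≡ 1 (mod p) for prime p and gcd(a, p) = 1
Here p = 13, so 10^12 ≡ 1 (mod 13)
We can reduce the exponent: 17 mod 12 = 5
So 10^17 ≡ 10^5 (mod 13)
Computing: 10^5 mod 13 = 4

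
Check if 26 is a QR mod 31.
By Euler's criterion: 26^{15} ≡ 30 (mod 31). Since this equals -1 (≡ 30), 26 is not a QR.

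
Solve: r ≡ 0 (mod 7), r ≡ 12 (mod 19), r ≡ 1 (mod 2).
M = 7 × 19 × 2 = 266. M₁ = 38, y₁ ≡ 5 (mod 7). M₂ = 14, y₂ ≡ 15 (mod 19). M₃ = 133, y₃ ≡ 1 (mod 2). r = 0×38×5 + 12×14×15 + 1×133×1 ≡ 259 (mod 266)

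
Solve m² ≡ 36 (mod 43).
The square roots of 36 mod 43 are 6 and 37. Verify: 6² = 36 ≡ 36 (mod 43)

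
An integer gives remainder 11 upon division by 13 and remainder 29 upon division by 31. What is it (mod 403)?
M = 13 × 31 = 403. M₁ = 31, y₁ ≡ 8 (mod 13). M₂ = 13, y₂ ≡ 12 (mod 31). n = 11×31×8 + 29×13×12 ≡ 401 (mod 403). The smallest positive such number is 401.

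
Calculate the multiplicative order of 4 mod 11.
Powers of 4 mod 11: 4^1≡4, 4^2≡5, 4^3≡9, 4^4≡3, 4^5≡1. Order = 5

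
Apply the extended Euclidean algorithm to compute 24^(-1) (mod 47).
Extended GCD: 24(2) + 47(-1) = 1. So 24^(-1) ≡ 2 ≡ 2 (mod 47). Verify: 24 × 2 = 48 ≡ 1 (mod 47)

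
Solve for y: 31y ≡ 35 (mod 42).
35

Since gcd(31, 42) = 1 divides 35, a solution exists.
Multiply both sides by the inverse of 31 mod 42:
  31^(-1) mod 42 = 19
  x ≡ 19 × 35 ≡ 665 ≡ 35 (mod 42)
Verification: 31 × 35 = 1085 = 25 × 42 + 35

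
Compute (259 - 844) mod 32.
23

(259 - 844) = -585
-585 mod 32 = 23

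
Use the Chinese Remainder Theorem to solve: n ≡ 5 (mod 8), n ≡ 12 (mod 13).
M = 8 × 13 = 104. M₁ = 13, y₁ ≡ 5 (mod 8). M₂ = 8, y₂ ≡ 5 (mod 13). n = 5×13×5 + 12×8×5 ≡ 77 (mod 104)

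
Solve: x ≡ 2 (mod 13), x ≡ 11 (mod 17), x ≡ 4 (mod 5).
M = 13 × 17 × 5 = 1105. M₁ = 85, y₁ ≡ 2 (mod 13). M₂ = 65, y₂ ≡ 11 (mod 17). M₃ = 221, y₃ ≡ 1 (mod 5). x = 2×85×2 + 11×65×11 + 4×221×1 ≡ 249 (mod 1105)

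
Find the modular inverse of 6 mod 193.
6^(-1) ≡ 161 (mod 193). Verification: 6 × 161 = 966 ≡ 1 (mod 193)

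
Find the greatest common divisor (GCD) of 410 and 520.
10

Using the Euclidean algorithm:
410 = 0 × 520 + 410
520 = 1 × 410 + 110
410 = 3 × 110 + 80
110 = 1 × 80 + 30
80 = 2 × 30 + 20
30 = 1 × 20 + 10
20 = 2 × 10 + 0

GCD(410, 520) = 10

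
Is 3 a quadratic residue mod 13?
By Euler's criterion: 3^{6} ≡ 1 (mod 13). Since this equals 1, 3 is a QR.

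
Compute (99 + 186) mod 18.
15

(99 + 186) = 285
285 mod 18 = 15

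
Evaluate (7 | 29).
(7/29) = 7^{14} mod 29 = 1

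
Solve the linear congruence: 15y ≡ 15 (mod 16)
1

Since gcd(15, 16) = 1 divides 15, a solution exists.
Multiply both sides by the inverse of 15 mod 16:
  15^(-1) mod 16 = 15
  x ≡ 15 × 15 ≡ 225 ≡ 1 (mod 16)
Verification: 15 × 1 = 15 = 0 × 16 + 15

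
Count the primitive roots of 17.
8

The number of primitive roots modulo p is φ(p-1) = φ(16)
φ(16) = 8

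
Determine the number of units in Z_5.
4

Prime factorization: 5 = 5
Using the formula φ(n) = n × Π(1 - 1/p) for each prime factor p:
φ(5) = 5 × (1 - 1/5)
φ(5) = 4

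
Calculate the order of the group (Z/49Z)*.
42

Prime factorization: 49 = 7^2
Using the formula φ(n) = n × Π(1 - 1/p) for each prime factor p:
φ(49) = 49 × (1 - 1/7)
φ(49) = 42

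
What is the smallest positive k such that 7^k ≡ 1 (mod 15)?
Powers of 7 mod 15: 7^1≡7, 7^2≡4, 7^3≡13, 7^4≡1. Order = 4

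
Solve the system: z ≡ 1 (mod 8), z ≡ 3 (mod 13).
M = 8 × 13 = 104. M₁ = 13, y₁ ≡ 5 (mod 8). M₂ = 8, y₂ ≡ 5 (mod 13). z = 1×13×5 + 3×8×5 ≡ 81 (mod 104)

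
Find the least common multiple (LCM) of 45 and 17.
765

First find GCD(45, 17) using the Euclidean algorithm:
45 = 2 × 17 + 11
17 = 1 × 11 + 6
11 = 1 × 6 + 5
6 = 1 × 5 + 1
5 = 5 × 1 + 0
GCD(45, 17) = 1

LCM formula: LCM(a, b) = (a × b) / GCD(a, b)
LCM(45, 17) = (45 × 17) / 1
LCM(45, 17) = 765 / 1
LCM(45, 17) = 765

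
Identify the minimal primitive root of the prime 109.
p - 1 = 108 has prime divisors 2, 3. h is a primitive root mod 109 iff h^(108/q) ≢ 1 (mod 109) for each such q.
h = 2: 2^54 ≡ 108, 2^36 ≡ 1 (mod 109); 2^36 ≡ 1, so not a primitive root.
h = 3: 3^54 ≡ 1, 3^36 ≡ 63 (mod 109); 3^54 ≡ 1, so not a primitive root.
h = 4: 4^54 ≡ 1, 4^36 ≡ 1 (mod 109); 4^54 ≡ 1, so not a primitive root.
h = 5: 5^54 ≡ 1, 5^36 ≡ 63 (mod 109); 5^54 ≡ 1, so not a primitive root.
h = 6: 6^54 ≡ 108, 6^36 ≡ 63 (mod 109); none is 1, so 6 has order 108 and is a primitive root.
The smallest primitive root mod 109 is g = 6.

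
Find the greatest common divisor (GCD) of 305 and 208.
1

Using the Euclidean algorithm:
305 = 1 × 208 + 97
208 = 2 × 97 + 14
97 = 6 × 14 + 13
14 = 1 × 13 + 1
13 = 13 × 1 + 0

GCD(305, 208) = 1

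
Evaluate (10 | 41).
(10/41) = 10^{20} mod 41 = 1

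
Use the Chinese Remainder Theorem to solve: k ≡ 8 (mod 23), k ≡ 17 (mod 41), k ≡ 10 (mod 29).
11784

Using the Chinese Remainder Theorem:
M = product of moduli = 27347
For equation 1: M_1 = 1189, 1189 ≡ 16 (mod 23), inverse of 1189 mod 23 is 13 (check: 16 × 13 = 208 ≡ 1 (mod 23))
For equation 2: M_2 = 667, 667 ≡ 11 (mod 41), inverse of 667 mod 41 is 15 (check: 11 × 15 = 165 ≡ 1 (mod 41))
For equation 3: M_3 = 943, 943 ≡ 15 (mod 29), inverse of 943 mod 29 is 2 (check: 15 × 2 = 30 ≡ 1 (mod 29))
Combine: k ≡ Σ r_i×M_i×(M_i⁻¹ mod m_i) = 8×1189×13 + 17×667×15 + 10×943×2 = 123656 + 170085 + 18860 = 312601
312601 mod 27347 = 11784
k ≡ 11784 (mod 27347)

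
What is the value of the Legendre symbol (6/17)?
(6/17) = 6^{8} mod 17 = -1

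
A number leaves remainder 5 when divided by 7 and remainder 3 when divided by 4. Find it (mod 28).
M = 7 × 4 = 28. M₁ = 4, y₁ ≡ 2 (mod 7). M₂ = 7, y₂ ≡ 3 (mod 4). n = 5×4×2 + 3×7×3 ≡ 19 (mod 28)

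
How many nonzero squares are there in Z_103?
For prime 103, there are (p-1)/2 = (103-1)/2 = 51 quadratic residues (excluding 0).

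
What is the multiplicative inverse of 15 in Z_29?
15^(-1) ≡ 2 (mod 29). Verification: 15 × 2 = 30 ≡ 1 (mod 29)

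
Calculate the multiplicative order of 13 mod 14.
Powers of 13 mod 14: 13^1≡13, 13^2≡1. Order = 2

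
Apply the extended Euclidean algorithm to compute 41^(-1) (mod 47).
Extended GCD: 41(-8) + 47(7) = 1. So 41^(-1) ≡ 39 ≡ 39 (mod 47). Verify: 41 × 39 = 1599 ≡ 1 (mod 47)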